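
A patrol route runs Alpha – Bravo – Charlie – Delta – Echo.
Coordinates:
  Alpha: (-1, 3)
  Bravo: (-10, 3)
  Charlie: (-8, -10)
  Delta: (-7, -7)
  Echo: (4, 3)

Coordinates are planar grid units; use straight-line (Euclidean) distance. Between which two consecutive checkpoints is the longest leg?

Delta–Echo

Leg distances:
Alpha→Bravo: 9.0
Bravo→Charlie: 13.2
Charlie→Delta: 3.2
Delta→Echo: 14.9
The longest leg is Delta–Echo at 14.9.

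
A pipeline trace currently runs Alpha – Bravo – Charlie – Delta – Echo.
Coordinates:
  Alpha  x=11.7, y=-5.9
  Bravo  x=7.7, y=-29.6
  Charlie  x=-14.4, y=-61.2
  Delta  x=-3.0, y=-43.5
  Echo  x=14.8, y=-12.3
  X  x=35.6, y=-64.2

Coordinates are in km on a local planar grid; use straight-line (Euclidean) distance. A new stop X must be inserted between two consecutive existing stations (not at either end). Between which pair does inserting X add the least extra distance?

Added distance for inserting X between each consecutive pair:
Alpha–Bravo: 83.4 km
Bravo–Charlie: 56.0 km
Charlie–Delta: 72.8 km
Delta–Echo: 63.8 km
Smallest added distance is 56.0 km, inserting between Bravo and Charlie.

between Bravo and Charlie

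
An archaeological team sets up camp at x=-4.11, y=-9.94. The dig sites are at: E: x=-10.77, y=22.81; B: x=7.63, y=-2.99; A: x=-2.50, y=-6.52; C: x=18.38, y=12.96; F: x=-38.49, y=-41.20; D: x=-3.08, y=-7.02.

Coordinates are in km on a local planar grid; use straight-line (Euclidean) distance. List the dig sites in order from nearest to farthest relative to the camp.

D, A, B, C, E, F

Distance from the camp at x=-4.11, y=-9.94 to each:
D x=-3.08, y=-7.02: 3.1 km
A x=-2.50, y=-6.52: 3.8 km
B x=7.63, y=-2.99: 13.6 km
C x=18.38, y=12.96: 32.1 km
E x=-10.77, y=22.81: 33.4 km
F x=-38.49, y=-41.20: 46.5 km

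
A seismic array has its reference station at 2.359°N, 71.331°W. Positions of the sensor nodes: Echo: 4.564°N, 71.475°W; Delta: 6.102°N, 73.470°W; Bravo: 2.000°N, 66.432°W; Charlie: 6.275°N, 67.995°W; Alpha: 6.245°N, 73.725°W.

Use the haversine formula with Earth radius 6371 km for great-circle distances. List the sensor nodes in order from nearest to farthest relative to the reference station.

Distance from the reference station at 2.359°N, 71.331°W to each:
Echo 4.564°N, 71.475°W: 245.7 km
Delta 6.102°N, 73.470°W: 479.0 km
Alpha 6.245°N, 73.725°W: 507.1 km
Bravo 2.000°N, 66.432°W: 545.8 km
Charlie 6.275°N, 67.995°W: 571.3 km

Echo, Delta, Alpha, Bravo, Charlie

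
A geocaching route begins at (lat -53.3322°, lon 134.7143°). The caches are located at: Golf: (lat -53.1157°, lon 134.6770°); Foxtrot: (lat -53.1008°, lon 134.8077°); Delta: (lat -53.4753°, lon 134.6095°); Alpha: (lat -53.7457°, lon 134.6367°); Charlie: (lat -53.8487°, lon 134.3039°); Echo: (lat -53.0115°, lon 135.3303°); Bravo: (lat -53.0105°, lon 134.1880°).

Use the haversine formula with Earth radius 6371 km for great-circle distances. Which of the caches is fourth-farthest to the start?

Alpha

Distance to each, sorted:
Charlie: 63.5 km
Echo: 54.4 km
Bravo: 50.1 km
Alpha: 46.3 km
Foxtrot: 26.5 km
Golf: 24.2 km
Delta: 17.4 km
The fourth-farthest is Alpha at 46.3 km.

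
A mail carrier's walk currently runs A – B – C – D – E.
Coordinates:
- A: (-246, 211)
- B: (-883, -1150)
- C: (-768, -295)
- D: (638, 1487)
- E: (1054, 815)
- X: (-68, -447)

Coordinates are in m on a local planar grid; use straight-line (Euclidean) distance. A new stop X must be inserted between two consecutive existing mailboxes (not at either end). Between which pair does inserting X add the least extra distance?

Added distance for inserting X between each consecutive pair:
A–B: 255.3 m
B–C: 929.9 m
C–D: 505.3 m
D–E: 2957.1 m
Smallest added distance is 255.3 m, inserting between A and B.

between A and B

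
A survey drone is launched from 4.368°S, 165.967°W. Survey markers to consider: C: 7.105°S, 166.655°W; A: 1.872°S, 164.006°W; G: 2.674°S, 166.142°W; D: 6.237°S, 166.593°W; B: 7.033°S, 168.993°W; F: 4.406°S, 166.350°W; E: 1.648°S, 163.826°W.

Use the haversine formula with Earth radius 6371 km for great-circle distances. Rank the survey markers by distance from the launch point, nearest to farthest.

Distances from the launch point:
F 4.406°S, 166.350°W: 42.7 km
G 2.674°S, 166.142°W: 189.4 km
D 6.237°S, 166.593°W: 219.1 km
C 7.105°S, 166.655°W: 313.7 km
A 1.872°S, 164.006°W: 352.7 km
E 1.648°S, 163.826°W: 384.7 km
B 7.033°S, 168.993°W: 447.1 km

F, G, D, C, A, E, B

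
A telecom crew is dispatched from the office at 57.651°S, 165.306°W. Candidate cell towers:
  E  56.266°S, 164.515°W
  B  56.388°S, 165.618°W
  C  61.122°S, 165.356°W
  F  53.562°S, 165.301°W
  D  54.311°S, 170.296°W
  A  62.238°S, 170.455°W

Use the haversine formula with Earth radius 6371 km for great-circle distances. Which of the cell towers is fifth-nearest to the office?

D

Distances from the office (57.651°S, 165.306°W):
B: 141.7 km
E: 161.3 km
C: 386.0 km
F: 454.7 km
D: 483.8 km
A: 584.7 km
The fifth-nearest is D at 483.8 km.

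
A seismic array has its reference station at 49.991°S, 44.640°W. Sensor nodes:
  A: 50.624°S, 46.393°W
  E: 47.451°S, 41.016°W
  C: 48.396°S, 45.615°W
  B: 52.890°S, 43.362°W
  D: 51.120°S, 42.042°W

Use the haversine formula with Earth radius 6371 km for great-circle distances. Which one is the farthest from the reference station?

Distances from the reference station (49.991°S, 44.640°W):
E: 387.8 km
B: 334.3 km
D: 222.3 km
C: 191.0 km
A: 143.0 km
The farthest is E at 387.8 km.

E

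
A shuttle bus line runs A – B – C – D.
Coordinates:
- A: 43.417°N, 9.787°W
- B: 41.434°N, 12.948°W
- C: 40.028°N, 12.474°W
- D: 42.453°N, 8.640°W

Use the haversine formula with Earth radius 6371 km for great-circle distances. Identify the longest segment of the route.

Leg distances:
A→B: 340.4 km
B→C: 161.4 km
C→D: 418.8 km
The longest leg is C–D at 418.8 km.

C–D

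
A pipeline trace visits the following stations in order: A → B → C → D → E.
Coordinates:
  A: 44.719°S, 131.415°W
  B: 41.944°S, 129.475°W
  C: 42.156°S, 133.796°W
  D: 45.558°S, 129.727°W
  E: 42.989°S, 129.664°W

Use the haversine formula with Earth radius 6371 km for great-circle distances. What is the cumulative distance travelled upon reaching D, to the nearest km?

1203 km

Leg distances:
A→B: 346.1 km  (cumulative 346.1 km)
B→C: 357.5 km  (cumulative 703.7 km)
C→D: 499.4 km  (cumulative 1203.1 km)
Cumulative distance at D ≈ 1203 km.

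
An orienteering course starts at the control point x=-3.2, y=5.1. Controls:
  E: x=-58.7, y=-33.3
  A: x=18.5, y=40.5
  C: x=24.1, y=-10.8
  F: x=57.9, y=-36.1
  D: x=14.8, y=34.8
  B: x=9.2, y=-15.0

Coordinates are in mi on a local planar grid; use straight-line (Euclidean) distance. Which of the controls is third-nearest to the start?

Distances from the start (x=-3.2, y=5.1):
B: 23.6 mi
C: 31.6 mi
D: 34.7 mi
A: 41.5 mi
E: 67.5 mi
F: 73.7 mi
The third-nearest is D at 34.7 mi.

D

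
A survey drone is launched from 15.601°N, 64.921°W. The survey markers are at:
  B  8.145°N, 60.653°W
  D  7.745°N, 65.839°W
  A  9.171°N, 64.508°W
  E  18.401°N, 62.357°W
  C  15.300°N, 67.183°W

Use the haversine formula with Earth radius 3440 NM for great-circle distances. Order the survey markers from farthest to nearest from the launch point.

B, D, A, E, C

Computing each great-circle distance from 15.601°N, 64.921°W:
B 8.145°N, 60.653°W: 513.0 NM
D 7.745°N, 65.839°W: 474.7 NM
A 9.171°N, 64.508°W: 386.8 NM
E 18.401°N, 62.357°W: 223.4 NM
C 15.300°N, 67.183°W: 132.1 NM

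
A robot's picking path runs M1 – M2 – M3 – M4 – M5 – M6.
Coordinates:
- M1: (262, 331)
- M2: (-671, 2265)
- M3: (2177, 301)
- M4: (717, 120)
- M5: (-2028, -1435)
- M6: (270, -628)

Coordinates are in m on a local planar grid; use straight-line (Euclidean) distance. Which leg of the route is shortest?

Leg distances:
M1→M2: 2147.3 m
M2→M3: 3459.5 m
M3→M4: 1471.2 m
M4→M5: 3154.8 m
M5→M6: 2435.6 m
The shortest leg is M3–M4 at 1471.2 m.

M3–M4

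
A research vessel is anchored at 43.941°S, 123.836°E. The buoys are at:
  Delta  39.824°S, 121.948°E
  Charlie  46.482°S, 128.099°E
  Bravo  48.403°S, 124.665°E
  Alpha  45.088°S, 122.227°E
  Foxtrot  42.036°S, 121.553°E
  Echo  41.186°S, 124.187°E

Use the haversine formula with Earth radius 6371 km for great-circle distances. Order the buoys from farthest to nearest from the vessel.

Computing each great-circle distance from 43.941°S, 123.836°E:
Bravo 48.403°S, 124.665°E: 500.2 km
Delta 39.824°S, 121.948°E: 483.7 km
Charlie 46.482°S, 128.099°E: 437.3 km
Echo 41.186°S, 124.187°E: 307.7 km
Foxtrot 42.036°S, 121.553°E: 281.7 km
Alpha 45.088°S, 122.227°E: 180.4 km

Bravo, Delta, Charlie, Echo, Foxtrot, Alpha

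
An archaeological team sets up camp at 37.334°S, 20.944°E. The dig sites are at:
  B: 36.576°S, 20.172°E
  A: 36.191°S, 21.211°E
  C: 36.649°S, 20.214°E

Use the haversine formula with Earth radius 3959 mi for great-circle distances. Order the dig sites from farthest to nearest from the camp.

A, B, C

Distance from the camp at 37.334°S, 20.944°E to each:
A 36.191°S, 21.211°E: 80.3 mi
B 36.576°S, 20.172°E: 67.5 mi
C 36.649°S, 20.214°E: 62.2 mi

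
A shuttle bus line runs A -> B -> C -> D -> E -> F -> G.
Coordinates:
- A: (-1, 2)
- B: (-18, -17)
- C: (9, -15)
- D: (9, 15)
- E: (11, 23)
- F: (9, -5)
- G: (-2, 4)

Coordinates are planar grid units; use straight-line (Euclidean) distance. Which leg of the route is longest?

C–D

Leg distances:
A→B: 25.5
B→C: 27.1
C→D: 30.0
D→E: 8.2
E→F: 28.1
F→G: 14.2
The longest leg is C–D at 30.0.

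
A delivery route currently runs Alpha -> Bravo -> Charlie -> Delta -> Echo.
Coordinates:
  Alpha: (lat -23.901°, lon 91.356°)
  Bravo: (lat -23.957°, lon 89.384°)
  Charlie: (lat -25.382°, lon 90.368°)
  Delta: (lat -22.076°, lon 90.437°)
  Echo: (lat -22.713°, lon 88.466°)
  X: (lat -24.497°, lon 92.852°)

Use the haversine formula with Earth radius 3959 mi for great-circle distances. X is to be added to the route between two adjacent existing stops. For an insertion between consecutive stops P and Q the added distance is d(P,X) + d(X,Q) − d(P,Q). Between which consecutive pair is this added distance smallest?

Added distance for inserting X between each consecutive pair:
Alpha–Bravo: 200.0 mi
Bravo–Charlie: 272.7 mi
Charlie–Delta: 165.6 mi
Delta–Echo: 397.3 mi
Smallest added distance is 165.6 mi, inserting between Charlie and Delta.

between Charlie and Delta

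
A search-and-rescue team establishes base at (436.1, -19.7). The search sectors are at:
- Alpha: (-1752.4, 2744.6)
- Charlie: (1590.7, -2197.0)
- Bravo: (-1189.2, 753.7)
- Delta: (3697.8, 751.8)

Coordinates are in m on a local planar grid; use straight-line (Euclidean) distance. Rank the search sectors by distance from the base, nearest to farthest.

Computing each straight-line distance from (436.1, -19.7):
Bravo (-1189.2, 753.7): 1799.9 m
Charlie (1590.7, -2197.0): 2464.5 m
Delta (3697.8, 751.8): 3351.7 m
Alpha (-1752.4, 2744.6): 3525.7 m

Bravo, Charlie, Delta, Alpha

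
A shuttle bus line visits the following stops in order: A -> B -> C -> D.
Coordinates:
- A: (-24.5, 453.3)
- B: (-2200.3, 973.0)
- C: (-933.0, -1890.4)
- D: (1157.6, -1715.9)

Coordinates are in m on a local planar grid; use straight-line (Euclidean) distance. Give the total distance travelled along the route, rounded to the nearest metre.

7466 m

Leg distances:
A→B: 2237.0 m  (cumulative 2237.0 m)
B→C: 3131.3 m  (cumulative 5368.3 m)
C→D: 2097.9 m  (cumulative 7466.2 m)
Total route length ≈ 7466 m.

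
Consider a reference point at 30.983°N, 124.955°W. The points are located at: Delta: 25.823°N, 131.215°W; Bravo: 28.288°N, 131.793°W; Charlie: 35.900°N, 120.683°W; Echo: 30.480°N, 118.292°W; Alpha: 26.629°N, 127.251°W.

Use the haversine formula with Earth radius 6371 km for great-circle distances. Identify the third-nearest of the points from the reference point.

Charlie

Distances from the reference point (30.983°N, 124.955°W):
Alpha: 533.3 km
Echo: 639.2 km
Charlie: 675.1 km
Bravo: 725.5 km
Delta: 838.8 km
The third-nearest is Charlie at 675.1 km.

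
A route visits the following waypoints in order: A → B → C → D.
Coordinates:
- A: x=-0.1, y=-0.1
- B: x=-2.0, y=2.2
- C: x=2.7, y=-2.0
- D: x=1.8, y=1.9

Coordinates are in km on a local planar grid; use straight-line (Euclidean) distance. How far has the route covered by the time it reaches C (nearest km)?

9 km

Leg distances:
A→B: 3.0 km  (cumulative 3.0 km)
B→C: 6.3 km  (cumulative 9.3 km)
Cumulative distance at C ≈ 9 km.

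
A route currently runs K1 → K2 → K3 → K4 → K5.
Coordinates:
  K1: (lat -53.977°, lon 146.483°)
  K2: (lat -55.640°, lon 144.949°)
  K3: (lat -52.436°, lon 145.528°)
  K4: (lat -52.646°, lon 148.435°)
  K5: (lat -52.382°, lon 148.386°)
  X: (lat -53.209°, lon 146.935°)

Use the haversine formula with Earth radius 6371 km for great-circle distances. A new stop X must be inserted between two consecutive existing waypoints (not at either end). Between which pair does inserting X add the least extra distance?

Added distance for inserting X between each consecutive pair:
K1–K2: 180.3 km
K2–K3: 68.8 km
K3–K4: 48.2 km
K4–K5: 223.0 km
Smallest added distance is 48.2 km, inserting between K3 and K4.

between K3 and K4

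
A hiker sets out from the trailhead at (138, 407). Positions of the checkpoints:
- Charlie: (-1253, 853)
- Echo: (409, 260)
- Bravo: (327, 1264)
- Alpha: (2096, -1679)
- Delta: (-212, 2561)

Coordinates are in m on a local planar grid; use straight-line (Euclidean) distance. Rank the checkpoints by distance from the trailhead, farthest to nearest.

Computing each straight-line distance from (138, 407):
Alpha (2096, -1679): 2861.0 m
Delta (-212, 2561): 2182.3 m
Charlie (-1253, 853): 1460.8 m
Bravo (327, 1264): 877.6 m
Echo (409, 260): 308.3 m

Alpha, Delta, Charlie, Bravo, Echo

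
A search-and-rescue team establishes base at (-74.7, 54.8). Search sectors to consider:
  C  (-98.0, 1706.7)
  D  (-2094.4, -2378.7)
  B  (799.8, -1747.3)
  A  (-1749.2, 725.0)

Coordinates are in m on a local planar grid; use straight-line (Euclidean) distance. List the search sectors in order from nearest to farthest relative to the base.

Computing each straight-line distance from (-74.7, 54.8):
C (-98.0, 1706.7): 1652.1 m
A (-1749.2, 725.0): 1803.6 m
B (799.8, -1747.3): 2003.1 m
D (-2094.4, -2378.7): 3162.5 m

C, A, B, D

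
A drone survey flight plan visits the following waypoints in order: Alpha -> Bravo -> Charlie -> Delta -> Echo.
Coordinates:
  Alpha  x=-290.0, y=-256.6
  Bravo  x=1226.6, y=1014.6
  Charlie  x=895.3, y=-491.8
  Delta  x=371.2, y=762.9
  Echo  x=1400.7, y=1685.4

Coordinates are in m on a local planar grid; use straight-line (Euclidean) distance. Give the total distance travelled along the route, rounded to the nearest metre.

6263 m

Leg distances:
Alpha→Bravo: 1978.9 m  (cumulative 1978.9 m)
Bravo→Charlie: 1542.4 m  (cumulative 3521.3 m)
Charlie→Delta: 1359.8 m  (cumulative 4881.1 m)
Delta→Echo: 1382.3 m  (cumulative 6263.4 m)
Total route length ≈ 6263 m.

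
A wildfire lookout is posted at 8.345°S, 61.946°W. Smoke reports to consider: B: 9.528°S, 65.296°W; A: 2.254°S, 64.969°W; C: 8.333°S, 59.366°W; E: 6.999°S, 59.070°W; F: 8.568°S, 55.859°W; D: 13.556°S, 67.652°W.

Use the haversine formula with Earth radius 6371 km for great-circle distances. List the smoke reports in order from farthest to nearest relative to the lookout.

Distances from the lookout:
D 13.556°S, 67.652°W: 850.6 km
A 2.254°S, 64.969°W: 755.4 km
F 8.568°S, 55.859°W: 669.9 km
B 9.528°S, 65.296°W: 390.8 km
E 6.999°S, 59.070°W: 350.5 km
C 8.333°S, 59.366°W: 283.9 km

D, A, F, B, E, C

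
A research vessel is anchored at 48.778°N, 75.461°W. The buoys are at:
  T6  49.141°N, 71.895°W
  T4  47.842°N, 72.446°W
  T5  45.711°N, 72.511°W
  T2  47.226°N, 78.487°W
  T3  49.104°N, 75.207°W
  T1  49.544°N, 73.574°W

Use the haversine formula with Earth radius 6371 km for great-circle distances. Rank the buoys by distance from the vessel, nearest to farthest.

Distance from the vessel at 48.778°N, 75.461°W to each:
T3 49.104°N, 75.207°W: 40.7 km
T1 49.544°N, 73.574°W: 161.5 km
T4 47.842°N, 72.446°W: 246.0 km
T6 49.141°N, 71.895°W: 263.4 km
T2 47.226°N, 78.487°W: 283.6 km
T5 45.711°N, 72.511°W: 407.2 km

T3, T1, T4, T6, T2, T5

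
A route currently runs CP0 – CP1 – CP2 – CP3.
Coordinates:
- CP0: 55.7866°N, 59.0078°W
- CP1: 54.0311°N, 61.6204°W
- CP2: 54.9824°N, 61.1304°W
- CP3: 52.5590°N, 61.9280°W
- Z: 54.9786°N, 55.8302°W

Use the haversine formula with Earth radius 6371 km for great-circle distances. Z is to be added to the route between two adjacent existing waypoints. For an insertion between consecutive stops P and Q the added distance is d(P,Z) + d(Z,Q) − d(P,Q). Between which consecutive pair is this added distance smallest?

between CP0 and CP1

Added distance for inserting Z between each consecutive pair:
CP0–CP1: 351.3 km
CP1–CP2: 616.0 km
CP2–CP3: 546.0 km
Smallest added distance is 351.3 km, inserting between CP0 and CP1.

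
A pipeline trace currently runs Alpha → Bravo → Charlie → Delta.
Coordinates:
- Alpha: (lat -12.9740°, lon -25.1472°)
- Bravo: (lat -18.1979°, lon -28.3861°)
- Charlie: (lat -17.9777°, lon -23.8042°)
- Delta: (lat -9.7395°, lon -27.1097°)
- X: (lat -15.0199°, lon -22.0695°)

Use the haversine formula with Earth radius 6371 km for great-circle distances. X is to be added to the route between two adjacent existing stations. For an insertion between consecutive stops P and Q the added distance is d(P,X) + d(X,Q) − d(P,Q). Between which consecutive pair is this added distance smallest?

Added distance for inserting X between each consecutive pair:
Alpha–Bravo: 486.1 km
Bravo–Charlie: 652.5 km
Charlie–Delta: 196.9 km
Smallest added distance is 196.9 km, inserting between Charlie and Delta.

between Charlie and Delta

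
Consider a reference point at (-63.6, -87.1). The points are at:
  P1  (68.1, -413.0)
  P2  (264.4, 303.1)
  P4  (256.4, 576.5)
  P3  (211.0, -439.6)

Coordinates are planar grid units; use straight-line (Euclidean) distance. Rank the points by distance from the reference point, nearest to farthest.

P1, P3, P2, P4

Computing each straight-line distance from (-63.6, -87.1):
P1 (68.1, -413.0): 351.5
P3 (211.0, -439.6): 446.8
P2 (264.4, 303.1): 509.7
P4 (256.4, 576.5): 736.7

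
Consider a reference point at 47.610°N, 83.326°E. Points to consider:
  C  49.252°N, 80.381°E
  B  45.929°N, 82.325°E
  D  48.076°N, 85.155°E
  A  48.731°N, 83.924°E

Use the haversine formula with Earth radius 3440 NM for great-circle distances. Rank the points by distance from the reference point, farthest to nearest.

Distances from the reference point:
C 49.252°N, 80.381°E: 153.2 NM
B 45.929°N, 82.325°E: 109.0 NM
D 48.076°N, 85.155°E: 78.8 NM
A 48.731°N, 83.924°E: 71.4 NM

C, B, D, A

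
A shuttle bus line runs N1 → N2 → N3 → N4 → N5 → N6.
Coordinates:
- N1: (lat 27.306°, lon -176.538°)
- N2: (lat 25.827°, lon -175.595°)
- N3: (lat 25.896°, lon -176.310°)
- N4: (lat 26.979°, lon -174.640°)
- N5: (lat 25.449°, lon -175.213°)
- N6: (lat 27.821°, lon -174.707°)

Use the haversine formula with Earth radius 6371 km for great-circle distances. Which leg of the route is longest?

N5–N6

Leg distances:
N1→N2: 189.3 km
N2→N3: 72.0 km
N3→N4: 205.3 km
N4→N5: 179.5 km
N5→N6: 268.5 km
The longest leg is N5–N6 at 268.5 km.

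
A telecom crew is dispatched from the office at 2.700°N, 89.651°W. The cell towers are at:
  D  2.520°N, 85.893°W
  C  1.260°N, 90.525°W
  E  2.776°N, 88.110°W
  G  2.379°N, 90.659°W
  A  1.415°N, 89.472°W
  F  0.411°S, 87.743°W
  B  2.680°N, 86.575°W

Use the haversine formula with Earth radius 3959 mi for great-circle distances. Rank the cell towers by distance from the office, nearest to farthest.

Distance from the office at 2.700°N, 89.651°W to each:
G 2.379°N, 90.659°W: 73.0 mi
A 1.415°N, 89.472°W: 89.6 mi
E 2.776°N, 88.110°W: 106.5 mi
C 1.260°N, 90.525°W: 116.4 mi
B 2.680°N, 86.575°W: 212.3 mi
F 0.411°S, 87.743°W: 252.1 mi
D 2.520°N, 85.893°W: 259.7 mi

G, A, E, C, B, F, D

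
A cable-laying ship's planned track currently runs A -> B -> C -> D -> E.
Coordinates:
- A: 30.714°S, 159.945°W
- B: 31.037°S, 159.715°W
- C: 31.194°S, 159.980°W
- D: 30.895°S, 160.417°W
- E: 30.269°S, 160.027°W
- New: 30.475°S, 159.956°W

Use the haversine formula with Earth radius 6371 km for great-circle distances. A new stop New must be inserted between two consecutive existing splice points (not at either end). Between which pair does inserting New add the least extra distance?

between D and E

Added distance for inserting New between each consecutive pair:
A–B: 51.1 km
B–C: 115.9 km
C–D: 90.9 km
D–E: 9.1 km
Smallest added distance is 9.1 km, inserting between D and E.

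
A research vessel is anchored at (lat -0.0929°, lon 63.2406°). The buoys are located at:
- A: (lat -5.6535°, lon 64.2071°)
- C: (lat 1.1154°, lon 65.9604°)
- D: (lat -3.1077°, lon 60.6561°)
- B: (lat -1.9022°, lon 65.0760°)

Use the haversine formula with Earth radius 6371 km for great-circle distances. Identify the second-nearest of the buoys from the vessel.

Distance to each, sorted:
B: 286.5 km
C: 330.9 km
D: 441.5 km
A: 627.6 km
The second-nearest is C at 330.9 km.

C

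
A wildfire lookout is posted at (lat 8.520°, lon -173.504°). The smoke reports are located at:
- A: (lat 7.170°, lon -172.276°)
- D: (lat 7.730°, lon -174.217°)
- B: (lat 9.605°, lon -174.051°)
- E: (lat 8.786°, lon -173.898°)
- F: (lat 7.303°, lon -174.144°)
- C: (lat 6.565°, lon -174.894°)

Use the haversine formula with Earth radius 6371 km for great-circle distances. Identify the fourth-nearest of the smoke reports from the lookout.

F

Distances from the lookout ((lat 8.520°, lon -173.504°)):
E: 52.4 km
D: 117.8 km
B: 134.8 km
F: 152.6 km
A: 202.1 km
C: 266.0 km
The fourth-nearest is F at 152.6 km.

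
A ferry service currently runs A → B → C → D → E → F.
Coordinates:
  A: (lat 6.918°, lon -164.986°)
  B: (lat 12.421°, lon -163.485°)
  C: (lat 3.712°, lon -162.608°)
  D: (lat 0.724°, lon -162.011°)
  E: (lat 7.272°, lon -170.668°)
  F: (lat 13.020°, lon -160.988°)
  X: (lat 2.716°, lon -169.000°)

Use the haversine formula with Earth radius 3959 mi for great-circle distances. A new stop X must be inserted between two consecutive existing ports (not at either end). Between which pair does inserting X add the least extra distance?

between D and E

Added distance for inserting X between each consecutive pair:
A–B: 776.5 mi
B–C: 611.0 mi
C–D: 737.7 mi
D–E: 88.4 mi
E–F: 464.7 mi
Smallest added distance is 88.4 mi, inserting between D and E.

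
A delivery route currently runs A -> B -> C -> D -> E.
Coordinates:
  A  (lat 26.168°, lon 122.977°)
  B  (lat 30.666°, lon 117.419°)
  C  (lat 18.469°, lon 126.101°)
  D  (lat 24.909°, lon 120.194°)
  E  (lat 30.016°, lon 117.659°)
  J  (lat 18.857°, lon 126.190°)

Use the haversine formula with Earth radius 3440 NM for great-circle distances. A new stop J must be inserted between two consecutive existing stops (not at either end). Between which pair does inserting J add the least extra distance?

Added distance for inserting J between each consecutive pair:
A–B: 929.3 NM
B–C: 6.7 NM
C–D: 9.4 NM
D–E: 974.0 NM
Smallest added distance is 6.7 NM, inserting between B and C.

between B and C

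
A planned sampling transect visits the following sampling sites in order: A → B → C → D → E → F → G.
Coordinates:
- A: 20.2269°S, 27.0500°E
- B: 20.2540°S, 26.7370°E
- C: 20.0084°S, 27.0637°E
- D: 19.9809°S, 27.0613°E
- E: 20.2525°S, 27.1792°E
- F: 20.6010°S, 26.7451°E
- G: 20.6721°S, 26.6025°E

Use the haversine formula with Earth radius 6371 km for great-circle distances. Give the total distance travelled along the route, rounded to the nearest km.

Leg distances:
A→B: 32.8 km  (cumulative 32.8 km)
B→C: 43.7 km  (cumulative 76.5 km)
C→D: 3.1 km  (cumulative 79.6 km)
D→E: 32.6 km  (cumulative 112.2 km)
E→F: 59.6 km  (cumulative 171.7 km)
F→G: 16.8 km  (cumulative 188.5 km)
Total route length ≈ 189 km.

189 km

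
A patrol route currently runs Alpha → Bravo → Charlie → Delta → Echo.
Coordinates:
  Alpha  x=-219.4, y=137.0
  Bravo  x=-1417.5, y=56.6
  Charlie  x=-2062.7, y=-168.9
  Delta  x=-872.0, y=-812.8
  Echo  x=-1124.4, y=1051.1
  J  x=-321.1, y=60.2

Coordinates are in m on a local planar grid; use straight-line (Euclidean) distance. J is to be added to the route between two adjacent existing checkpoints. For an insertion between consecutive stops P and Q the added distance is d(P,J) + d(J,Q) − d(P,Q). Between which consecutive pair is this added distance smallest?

Added distance for inserting J between each consecutive pair:
Alpha–Bravo: 23.1 m
Bravo–Charlie: 2169.5 m
Charlie–Delta: 1435.2 m
Delta–Echo: 427.0 m
Smallest added distance is 23.1 m, inserting between Alpha and Bravo.

between Alpha and Bravo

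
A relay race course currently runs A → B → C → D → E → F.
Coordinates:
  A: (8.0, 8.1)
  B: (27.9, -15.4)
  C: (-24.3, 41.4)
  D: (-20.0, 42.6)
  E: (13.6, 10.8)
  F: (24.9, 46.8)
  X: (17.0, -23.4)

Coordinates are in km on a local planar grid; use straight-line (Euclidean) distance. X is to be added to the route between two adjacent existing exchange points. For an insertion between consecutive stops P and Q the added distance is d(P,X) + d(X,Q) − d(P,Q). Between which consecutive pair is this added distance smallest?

Added distance for inserting X between each consecutive pair:
A–B: 15.5 km
B–C: 13.2 km
C–D: 148.0 km
D–E: 63.8 km
E–F: 67.3 km
Smallest added distance is 13.2 km, inserting between B and C.

between B and C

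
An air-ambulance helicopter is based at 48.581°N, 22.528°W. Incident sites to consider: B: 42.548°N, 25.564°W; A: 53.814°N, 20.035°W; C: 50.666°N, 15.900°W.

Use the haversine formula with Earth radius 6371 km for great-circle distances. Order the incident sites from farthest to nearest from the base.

Distance from the base at 48.581°N, 22.528°W to each:
B 42.548°N, 25.564°W: 711.1 km
A 53.814°N, 20.035°W: 607.2 km
C 50.666°N, 15.900°W: 530.5 km

B, A, C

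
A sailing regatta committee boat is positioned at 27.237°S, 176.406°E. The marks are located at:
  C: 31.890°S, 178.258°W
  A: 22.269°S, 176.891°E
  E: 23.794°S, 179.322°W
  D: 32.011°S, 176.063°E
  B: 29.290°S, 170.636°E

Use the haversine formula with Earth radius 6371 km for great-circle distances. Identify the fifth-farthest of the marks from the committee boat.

D

Distances from the committee boat (27.237°S, 176.406°E):
C: 730.6 km
B: 609.4 km
E: 574.7 km
A: 554.6 km
D: 531.9 km
The fifth-farthest is D at 531.9 km.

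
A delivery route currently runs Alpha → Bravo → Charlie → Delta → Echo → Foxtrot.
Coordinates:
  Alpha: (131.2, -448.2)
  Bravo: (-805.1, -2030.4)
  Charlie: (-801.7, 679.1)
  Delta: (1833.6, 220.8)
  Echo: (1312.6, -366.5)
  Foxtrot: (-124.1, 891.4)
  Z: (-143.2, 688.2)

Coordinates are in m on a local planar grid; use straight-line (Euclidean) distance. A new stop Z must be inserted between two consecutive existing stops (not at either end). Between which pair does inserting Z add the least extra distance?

Added distance for inserting Z between each consecutive pair:
Alpha–Bravo: 2128.6 m
Bravo–Charlie: 747.1 m
Charlie–Delta: 15.0 m
Delta–Echo: 3043.9 m
Echo–Foxtrot: 92.2 m
Smallest added distance is 15.0 m, inserting between Charlie and Delta.

between Charlie and Delta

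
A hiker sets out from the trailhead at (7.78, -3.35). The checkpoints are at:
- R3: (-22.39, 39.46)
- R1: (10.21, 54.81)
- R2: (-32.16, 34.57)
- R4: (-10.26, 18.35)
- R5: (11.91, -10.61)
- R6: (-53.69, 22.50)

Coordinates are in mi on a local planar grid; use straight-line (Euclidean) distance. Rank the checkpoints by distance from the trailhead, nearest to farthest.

R5, R4, R3, R2, R1, R6

Computing each straight-line distance from (7.78, -3.35):
R5 (11.91, -10.61): 8.4 mi
R4 (-10.26, 18.35): 28.2 mi
R3 (-22.39, 39.46): 52.4 mi
R2 (-32.16, 34.57): 55.1 mi
R1 (10.21, 54.81): 58.2 mi
R6 (-53.69, 22.50): 66.7 mi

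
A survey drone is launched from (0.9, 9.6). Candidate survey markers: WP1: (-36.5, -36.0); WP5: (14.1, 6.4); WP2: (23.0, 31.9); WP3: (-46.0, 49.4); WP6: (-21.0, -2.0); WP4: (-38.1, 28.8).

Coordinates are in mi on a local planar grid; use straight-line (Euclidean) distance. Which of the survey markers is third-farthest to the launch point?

WP4

Distance to each, sorted:
WP3: 61.5 mi
WP1: 59.0 mi
WP4: 43.5 mi
WP2: 31.4 mi
WP6: 24.8 mi
WP5: 13.6 mi
The third-farthest is WP4 at 43.5 mi.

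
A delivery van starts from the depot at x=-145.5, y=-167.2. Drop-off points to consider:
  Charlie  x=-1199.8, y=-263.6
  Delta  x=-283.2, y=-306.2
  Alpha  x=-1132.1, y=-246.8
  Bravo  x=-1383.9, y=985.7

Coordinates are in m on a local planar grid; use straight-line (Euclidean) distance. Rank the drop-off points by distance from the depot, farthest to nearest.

Computing each straight-line distance from x=-145.5, y=-167.2:
Bravo x=-1383.9, y=985.7: 1692.0 m
Charlie x=-1199.8, y=-263.6: 1058.7 m
Alpha x=-1132.1, y=-246.8: 989.8 m
Delta x=-283.2, y=-306.2: 195.7 m

Bravo, Charlie, Alpha, Delta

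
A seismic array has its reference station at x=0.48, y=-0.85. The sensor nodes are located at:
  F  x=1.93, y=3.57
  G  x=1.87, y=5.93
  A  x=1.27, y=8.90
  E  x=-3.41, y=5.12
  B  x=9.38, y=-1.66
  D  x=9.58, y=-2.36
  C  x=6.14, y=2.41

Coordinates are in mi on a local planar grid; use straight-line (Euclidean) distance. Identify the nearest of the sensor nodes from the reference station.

Distances from the reference station (x=0.48, y=-0.85):
F: 4.7 mi
C: 6.5 mi
G: 6.9 mi
E: 7.1 mi
B: 8.9 mi
D: 9.2 mi
A: 9.8 mi
The nearest is F at 4.7 mi.

F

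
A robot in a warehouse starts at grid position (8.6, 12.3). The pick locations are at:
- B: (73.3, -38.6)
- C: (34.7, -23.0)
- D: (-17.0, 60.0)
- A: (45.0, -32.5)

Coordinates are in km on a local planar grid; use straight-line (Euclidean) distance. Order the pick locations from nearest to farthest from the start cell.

Computing each straight-line distance from (8.6, 12.3):
C (34.7, -23.0): 43.9 km
D (-17.0, 60.0): 54.1 km
A (45.0, -32.5): 57.7 km
B (73.3, -38.6): 82.3 km

C, D, A, B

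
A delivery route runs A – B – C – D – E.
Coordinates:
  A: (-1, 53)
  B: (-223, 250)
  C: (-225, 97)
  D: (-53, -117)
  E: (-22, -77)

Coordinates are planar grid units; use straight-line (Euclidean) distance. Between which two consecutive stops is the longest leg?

A–B

Leg distances:
A→B: 296.8
B→C: 153.0
C→D: 274.6
D→E: 50.6
The longest leg is A–B at 296.8.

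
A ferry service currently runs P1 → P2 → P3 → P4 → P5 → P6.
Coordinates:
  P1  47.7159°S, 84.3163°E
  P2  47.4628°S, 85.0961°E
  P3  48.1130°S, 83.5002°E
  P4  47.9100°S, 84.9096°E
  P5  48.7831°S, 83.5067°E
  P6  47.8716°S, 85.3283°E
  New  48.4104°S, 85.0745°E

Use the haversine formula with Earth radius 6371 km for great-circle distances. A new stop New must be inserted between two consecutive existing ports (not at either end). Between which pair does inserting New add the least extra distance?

Added distance for inserting New between each consecutive pair:
P1–P2: 136.1 km
P2–P3: 87.1 km
P3–P4: 70.9 km
P4–P5: 37.5 km
P5–P6: 16.8 km
Smallest added distance is 16.8 km, inserting between P5 and P6.

between P5 and P6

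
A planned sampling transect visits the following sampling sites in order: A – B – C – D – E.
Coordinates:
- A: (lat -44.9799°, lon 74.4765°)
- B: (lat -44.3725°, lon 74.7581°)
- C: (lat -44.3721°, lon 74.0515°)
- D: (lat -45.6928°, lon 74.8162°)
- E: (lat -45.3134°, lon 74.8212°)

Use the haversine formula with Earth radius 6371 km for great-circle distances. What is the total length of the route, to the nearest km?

328 km

Leg distances:
A→B: 71.1 km  (cumulative 71.1 km)
B→C: 56.2 km  (cumulative 127.3 km)
C→D: 158.7 km  (cumulative 285.9 km)
D→E: 42.2 km  (cumulative 328.1 km)
Total route length ≈ 328 km.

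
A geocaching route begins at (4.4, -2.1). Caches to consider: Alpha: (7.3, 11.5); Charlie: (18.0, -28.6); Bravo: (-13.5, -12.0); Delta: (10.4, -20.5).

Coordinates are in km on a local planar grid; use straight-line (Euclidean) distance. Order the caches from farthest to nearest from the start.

Computing each straight-line distance from (4.4, -2.1):
Charlie (18.0, -28.6): 29.8 km
Bravo (-13.5, -12.0): 20.5 km
Delta (10.4, -20.5): 19.4 km
Alpha (7.3, 11.5): 13.9 km

Charlie, Bravo, Delta, Alpha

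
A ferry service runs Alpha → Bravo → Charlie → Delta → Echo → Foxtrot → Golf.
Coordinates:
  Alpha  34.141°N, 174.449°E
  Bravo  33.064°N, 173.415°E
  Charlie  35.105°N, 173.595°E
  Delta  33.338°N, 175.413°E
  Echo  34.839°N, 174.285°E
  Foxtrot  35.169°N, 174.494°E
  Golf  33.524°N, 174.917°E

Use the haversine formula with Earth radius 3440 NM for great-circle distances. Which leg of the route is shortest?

Echo–Foxtrot

Leg distances:
Alpha→Bravo: 82.8 NM
Bravo→Charlie: 122.9 NM
Charlie→Delta: 139.3 NM
Delta→Echo: 106.1 NM
Echo→Foxtrot: 22.3 NM
Foxtrot→Golf: 101.0 NM
The shortest leg is Echo–Foxtrot at 22.3 NM.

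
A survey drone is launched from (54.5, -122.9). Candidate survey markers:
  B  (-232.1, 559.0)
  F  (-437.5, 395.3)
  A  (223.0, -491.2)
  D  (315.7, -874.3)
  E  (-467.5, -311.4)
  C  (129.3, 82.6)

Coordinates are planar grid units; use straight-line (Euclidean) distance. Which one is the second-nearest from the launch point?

A

Distance to each, sorted:
C: 218.7
A: 405.0
E: 555.0
F: 714.6
B: 739.7
D: 795.5
The second-nearest is A at 405.0.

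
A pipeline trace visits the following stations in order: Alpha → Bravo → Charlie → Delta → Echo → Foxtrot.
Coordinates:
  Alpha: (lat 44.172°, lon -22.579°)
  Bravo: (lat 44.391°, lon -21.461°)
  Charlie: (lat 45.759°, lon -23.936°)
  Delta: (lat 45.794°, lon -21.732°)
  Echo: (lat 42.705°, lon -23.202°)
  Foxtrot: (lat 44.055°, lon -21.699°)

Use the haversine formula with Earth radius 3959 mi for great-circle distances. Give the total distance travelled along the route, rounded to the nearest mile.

662 mi

Leg distances:
Alpha→Bravo: 57.3 mi  (cumulative 57.3 mi)
Bravo→Charlie: 153.3 mi  (cumulative 210.7 mi)
Charlie→Delta: 106.2 mi  (cumulative 316.9 mi)
Delta→Echo: 225.5 mi  (cumulative 542.4 mi)
Echo→Foxtrot: 120.0 mi  (cumulative 662.4 mi)
Total route length ≈ 662 mi.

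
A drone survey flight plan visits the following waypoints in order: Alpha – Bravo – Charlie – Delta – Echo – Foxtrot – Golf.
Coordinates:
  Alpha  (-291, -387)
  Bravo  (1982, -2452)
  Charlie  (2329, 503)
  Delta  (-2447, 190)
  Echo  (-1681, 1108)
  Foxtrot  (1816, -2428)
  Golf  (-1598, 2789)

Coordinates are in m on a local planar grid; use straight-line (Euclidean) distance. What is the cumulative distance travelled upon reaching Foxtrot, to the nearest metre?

Leg distances:
Alpha→Bravo: 3071.0 m  (cumulative 3071.0 m)
Bravo→Charlie: 2975.3 m  (cumulative 6046.3 m)
Charlie→Delta: 4786.2 m  (cumulative 10832.5 m)
Delta→Echo: 1195.6 m  (cumulative 12028.1 m)
Echo→Foxtrot: 4973.2 m  (cumulative 17001.3 m)
Cumulative distance at Foxtrot ≈ 17001 m.

17001 m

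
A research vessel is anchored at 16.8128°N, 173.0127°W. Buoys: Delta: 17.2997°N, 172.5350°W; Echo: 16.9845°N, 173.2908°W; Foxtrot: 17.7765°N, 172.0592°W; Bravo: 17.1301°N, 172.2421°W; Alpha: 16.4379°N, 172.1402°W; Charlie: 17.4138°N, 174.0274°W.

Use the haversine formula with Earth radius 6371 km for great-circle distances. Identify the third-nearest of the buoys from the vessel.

Distance to each, sorted:
Echo: 35.2 km
Delta: 74.2 km
Bravo: 89.2 km
Alpha: 101.9 km
Charlie: 126.9 km
Foxtrot: 147.4 km
The third-nearest is Bravo at 89.2 km.

Bravo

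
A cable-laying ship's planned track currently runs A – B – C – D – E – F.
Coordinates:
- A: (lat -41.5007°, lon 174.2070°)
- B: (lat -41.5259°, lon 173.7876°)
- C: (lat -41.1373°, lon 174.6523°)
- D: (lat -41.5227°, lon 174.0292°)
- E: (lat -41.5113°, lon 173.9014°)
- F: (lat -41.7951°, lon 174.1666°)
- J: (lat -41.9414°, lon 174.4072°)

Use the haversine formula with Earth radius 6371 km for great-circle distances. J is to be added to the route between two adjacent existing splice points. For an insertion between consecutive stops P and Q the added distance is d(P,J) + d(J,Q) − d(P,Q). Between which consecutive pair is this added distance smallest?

Added distance for inserting J between each consecutive pair:
A–B: 85.8 km
B–C: 76.7 km
C–D: 80.4 km
D–E: 109.1 km
E–F: 50.9 km
Smallest added distance is 50.9 km, inserting between E and F.

between E and F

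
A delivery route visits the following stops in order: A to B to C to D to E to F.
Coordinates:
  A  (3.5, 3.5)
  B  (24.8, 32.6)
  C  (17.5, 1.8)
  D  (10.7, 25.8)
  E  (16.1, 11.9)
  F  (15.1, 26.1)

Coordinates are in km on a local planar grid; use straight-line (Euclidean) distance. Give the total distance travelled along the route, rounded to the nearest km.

122 km

Leg distances:
A→B: 36.1 km  (cumulative 36.1 km)
B→C: 31.7 km  (cumulative 67.7 km)
C→D: 24.9 km  (cumulative 92.7 km)
D→E: 14.9 km  (cumulative 107.6 km)
E→F: 14.2 km  (cumulative 121.8 km)
Total route length ≈ 122 km.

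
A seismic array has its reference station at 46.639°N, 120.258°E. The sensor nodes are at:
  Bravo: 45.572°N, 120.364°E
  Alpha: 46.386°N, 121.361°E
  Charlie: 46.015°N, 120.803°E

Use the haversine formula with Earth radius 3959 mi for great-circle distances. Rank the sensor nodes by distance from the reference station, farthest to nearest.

Bravo, Alpha, Charlie

Distance from the reference station at 46.639°N, 120.258°E to each:
Bravo 45.572°N, 120.364°E: 73.9 mi
Alpha 46.386°N, 121.361°E: 55.3 mi
Charlie 46.015°N, 120.803°E: 50.4 mi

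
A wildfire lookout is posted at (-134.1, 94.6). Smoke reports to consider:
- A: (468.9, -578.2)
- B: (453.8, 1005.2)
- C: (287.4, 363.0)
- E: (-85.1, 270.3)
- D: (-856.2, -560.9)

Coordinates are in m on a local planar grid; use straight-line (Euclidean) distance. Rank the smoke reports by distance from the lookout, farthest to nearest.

B, D, A, C, E

Distances from the lookout:
B (453.8, 1005.2): 1083.9 m
D (-856.2, -560.9): 975.2 m
A (468.9, -578.2): 903.5 m
C (287.4, 363.0): 499.7 m
E (-85.1, 270.3): 182.4 m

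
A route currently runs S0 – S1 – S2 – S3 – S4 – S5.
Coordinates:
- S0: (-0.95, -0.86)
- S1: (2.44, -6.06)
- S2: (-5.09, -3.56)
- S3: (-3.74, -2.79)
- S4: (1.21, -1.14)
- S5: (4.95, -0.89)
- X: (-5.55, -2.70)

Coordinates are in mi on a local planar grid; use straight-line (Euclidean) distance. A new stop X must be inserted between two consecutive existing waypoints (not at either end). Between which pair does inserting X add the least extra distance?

Added distance for inserting X between each consecutive pair:
S0–S1: 7.4 mi
S1–S2: 1.7 mi
S2–S3: 1.2 mi
S3–S4: 3.5 mi
S4–S5: 13.8 mi
Smallest added distance is 1.2 mi, inserting between S2 and S3.

between S2 and S3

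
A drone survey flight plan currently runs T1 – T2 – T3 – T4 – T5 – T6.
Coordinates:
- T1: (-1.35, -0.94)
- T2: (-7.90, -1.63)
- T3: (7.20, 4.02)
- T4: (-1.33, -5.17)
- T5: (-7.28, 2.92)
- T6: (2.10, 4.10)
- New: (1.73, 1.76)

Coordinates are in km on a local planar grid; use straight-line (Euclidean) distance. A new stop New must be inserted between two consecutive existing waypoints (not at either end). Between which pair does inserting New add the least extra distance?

Added distance for inserting New between each consecutive pair:
T1–T2: 7.7 km
T2–T3: 0.0 km
T3–T4: 1.0 km
T4–T5: 6.6 km
T5–T6: 2.0 km
Smallest added distance is 0.0 km, inserting between T2 and T3.

between T2 and T3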